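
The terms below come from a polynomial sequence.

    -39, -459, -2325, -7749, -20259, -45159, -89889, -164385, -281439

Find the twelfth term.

Δ: -420 , -1866 , -5424 , -12510 , -24900 , -44730 , -74496 , -117054
Δ²: -1446 , -3558 , -7086 , -12390 , -19830 , -29766 , -42558
Δ³: -2112 , -3528 , -5304 , -7440 , -9936 , -12792
Δ⁴: -1416 , -1776 , -2136 , -2496 , -2856
Δ⁵: -360 , -360 , -360 , -360
The fifth differences are constant (-360).
-2856 − 360 = -3216;  -12792 − 3216 = -16008;  -42558 − 16008 = -58566;  -117054 − 58566 = -175620;  -281439 − 175620 = -457059
-3216 − 360 = -3576;  -16008 − 3576 = -19584;  -58566 − 19584 = -78150;  -175620 − 78150 = -253770;  -457059 − 253770 = -710829
-3576 − 360 = -3936;  -19584 − 3936 = -23520;  -78150 − 23520 = -101670;  -253770 − 101670 = -355440;  -710829 − 355440 = -1066269

-1066269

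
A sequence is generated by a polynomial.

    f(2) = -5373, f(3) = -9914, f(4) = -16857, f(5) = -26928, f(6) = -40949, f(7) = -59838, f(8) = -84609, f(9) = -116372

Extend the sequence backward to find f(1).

-2604

Δ: -4541  -6943  -10071  -14021  -18889  -24771  -31763
Δ²: -2402  -3128  -3950  -4868  -5882  -6992
Δ³: -726  -822  -918  -1014  -1110
Δ⁴: -96  -96  -96  -96
The fourth differences are constant at -96.
Work back: -726 + 96 = -630;  -2402 + 630 = -1772;  -4541 + 1772 = -2769;  -5373 + 2769 = -2604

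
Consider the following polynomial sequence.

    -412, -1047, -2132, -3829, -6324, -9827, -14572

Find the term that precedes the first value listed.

First differences: -635, -1085, -1697, -2495, -3503, -4745
Second differences: -450, -612, -798, -1008, -1242
Third differences: -162, -186, -210, -234
Fourth differences: -24, -24, -24
The fourth differences are constant at -24.
Work back: -162 + 24 = -138;  -450 + 138 = -312;  -635 + 312 = -323;  -412 + 323 = -89

-89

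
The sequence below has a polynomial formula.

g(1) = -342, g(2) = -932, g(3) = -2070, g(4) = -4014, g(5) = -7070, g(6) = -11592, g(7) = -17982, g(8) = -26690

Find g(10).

First differences: -590  -1138  -1944  -3056  -4522  -6390  -8708
Second differences: -548  -806  -1112  -1466  -1868  -2318
Third differences: -258  -306  -354  -402  -450
Fourth differences: -48  -48  -48  -48
The fourth differences are constant (-48).
-450 − 48 = -498;  -2318 − 498 = -2816;  -8708 − 2816 = -11524;  -26690 − 11524 = -38214
-498 − 48 = -546;  -2816 − 546 = -3362;  -11524 − 3362 = -14886;  -38214 − 14886 = -53100

-53100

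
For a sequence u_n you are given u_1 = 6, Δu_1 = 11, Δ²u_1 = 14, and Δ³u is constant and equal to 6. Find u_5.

158

Build the table forward from the leading diagonal:
Third differences: 6, 6, 6, 6, 6
Second differences: 14, 20, 26, 32, 38
First differences: 11, 25, 45, 71, 103
u: 6, 17, 42, 87, 158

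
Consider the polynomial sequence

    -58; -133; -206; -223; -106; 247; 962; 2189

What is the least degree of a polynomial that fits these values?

Δ: -75, -73, -17, 117, 353, 715, 1227
Δ²: 2, 56, 134, 236, 362, 512
Δ³: 54, 78, 102, 126, 150
Δ⁴: 24, 24, 24, 24
The fourth differences are constant, so the polynomial has degree 4.

4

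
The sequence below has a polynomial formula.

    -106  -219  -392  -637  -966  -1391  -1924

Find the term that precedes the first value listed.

Δ: -113  -173  -245  -329  -425  -533
Δ²: -60  -72  -84  -96  -108
Δ³: -12  -12  -12  -12
The third differences are constant at -12.
Work back: -60 + 12 = -48;  -113 + 48 = -65;  -106 + 65 = -41

-41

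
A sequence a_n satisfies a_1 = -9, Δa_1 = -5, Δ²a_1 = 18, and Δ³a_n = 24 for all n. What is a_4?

54

Build the table forward from the leading diagonal:
Δ³: 24  24  24  24
Δ²: 18  42  66  90
Δ: -5  13  55  121
a: -9  -14  -1  54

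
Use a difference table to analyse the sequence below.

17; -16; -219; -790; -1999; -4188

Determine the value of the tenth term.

-32104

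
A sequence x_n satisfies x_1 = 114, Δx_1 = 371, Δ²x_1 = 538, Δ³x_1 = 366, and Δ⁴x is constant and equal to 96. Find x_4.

Build the table forward from the leading diagonal:
Δ⁴: 96, 96, 96, 96
Δ³: 366, 462, 558, 654
Δ²: 538, 904, 1366, 1924
Δ: 371, 909, 1813, 3179
x: 114, 485, 1394, 3207

3207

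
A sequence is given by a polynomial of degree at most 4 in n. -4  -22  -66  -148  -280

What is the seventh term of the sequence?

Δ: -18, -44, -82, -132
Δ²: -26, -38, -50
Δ³: -12, -12
The third differences are constant (-12).
-50 − 12 = -62;  -132 − 62 = -194;  -280 − 194 = -474
-62 − 12 = -74;  -194 − 74 = -268;  -474 − 268 = -742

-742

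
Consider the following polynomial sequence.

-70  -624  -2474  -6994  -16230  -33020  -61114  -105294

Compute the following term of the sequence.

-171494

D1: -554, -1850, -4520, -9236, -16790, -28094, -44180
D2: -1296, -2670, -4716, -7554, -11304, -16086
D3: -1374, -2046, -2838, -3750, -4782
D4: -672, -792, -912, -1032
D5: -120, -120, -120
The fifth differences are constant (-120).
-1032 − 120 = -1152;  -4782 − 1152 = -5934;  -16086 − 5934 = -22020;  -44180 − 22020 = -66200;  -105294 − 66200 = -171494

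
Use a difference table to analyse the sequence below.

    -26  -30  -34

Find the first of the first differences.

-4

Δ: -4, -4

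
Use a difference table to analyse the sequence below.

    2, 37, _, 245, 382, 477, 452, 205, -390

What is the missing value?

120

Using the last 6 terms:
First differences: 137  95  -25  -247  -595
Second differences: -42  -120  -222  -348
Third differences: -78  -102  -126
Fourth differences: -24  -24
Constant fourth difference = -24.
Extend backward: -78 + 24 = -54;  -42 + 54 = 12;  137 − 12 = 125;  245 − 125 = 120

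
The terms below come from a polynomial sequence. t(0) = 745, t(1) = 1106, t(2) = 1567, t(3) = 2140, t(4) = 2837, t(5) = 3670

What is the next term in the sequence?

4651

361 , 461 , 573 , 697 , 833
100 , 112 , 124 , 136
12 , 12 , 12
Constant third difference = 12, so extend:
136 + 12 = 148;  833 + 148 = 981;  3670 + 981 = 4651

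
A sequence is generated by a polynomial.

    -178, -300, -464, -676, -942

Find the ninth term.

-122 , -164 , -212 , -266
-42 , -48 , -54
-6 , -6
Third differences constant at -6.
-54 − 6 = -60;  -266 − 60 = -326;  -942 − 326 = -1268
-60 − 6 = -66;  -326 − 66 = -392;  -1268 − 392 = -1660
-66 − 6 = -72;  -392 − 72 = -464;  -1660 − 464 = -2124
-72 − 6 = -78;  -464 − 78 = -542;  -2124 − 542 = -2666

-2666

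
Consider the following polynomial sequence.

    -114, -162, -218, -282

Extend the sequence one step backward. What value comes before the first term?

First differences: -48  -56  -64
Second differences: -8  -8
The second differences are constant at -8.
Work back: -48 + 8 = -40;  -114 + 40 = -74

-74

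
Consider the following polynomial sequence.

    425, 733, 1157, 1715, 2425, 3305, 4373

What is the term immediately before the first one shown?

215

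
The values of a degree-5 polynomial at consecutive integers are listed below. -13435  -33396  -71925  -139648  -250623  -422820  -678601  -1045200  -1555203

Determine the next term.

-2247028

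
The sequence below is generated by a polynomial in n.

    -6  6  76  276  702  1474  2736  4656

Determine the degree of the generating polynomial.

4

Δ: 12, 70, 200, 426, 772, 1262, 1920
Δ²: 58, 130, 226, 346, 490, 658
Δ³: 72, 96, 120, 144, 168
Δ⁴: 24, 24, 24, 24
The fourth differences are constant, so the polynomial has degree 4.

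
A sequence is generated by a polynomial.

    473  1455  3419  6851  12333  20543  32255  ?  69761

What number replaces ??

Using the first 7 terms:
First differences: 982, 1964, 3432, 5482, 8210, 11712
Second differences: 982, 1468, 2050, 2728, 3502
Third differences: 486, 582, 678, 774
Fourth differences: 96, 96, 96
Constant fourth difference = 96.
Extend forward: 774 + 96 = 870;  3502 + 870 = 4372;  11712 + 4372 = 16084;  32255 + 16084 = 48339

48339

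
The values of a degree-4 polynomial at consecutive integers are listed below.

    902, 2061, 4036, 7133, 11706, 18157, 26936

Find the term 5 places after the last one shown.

First differences: 1159 , 1975 , 3097 , 4573 , 6451 , 8779
Second differences: 816 , 1122 , 1476 , 1878 , 2328
Third differences: 306 , 354 , 402 , 450
Fourth differences: 48 , 48 , 48
Fourth differences constant at 48.
450 + 48 = 498;  2328 + 498 = 2826;  8779 + 2826 = 11605;  26936 + 11605 = 38541
498 + 48 = 546;  2826 + 546 = 3372;  11605 + 3372 = 14977;  38541 + 14977 = 53518
546 + 48 = 594;  3372 + 594 = 3966;  14977 + 3966 = 18943;  53518 + 18943 = 72461
594 + 48 = 642;  3966 + 642 = 4608;  18943 + 4608 = 23551;  72461 + 23551 = 96012
642 + 48 = 690;  4608 + 690 = 5298;  23551 + 5298 = 28849;  96012 + 28849 = 124861

124861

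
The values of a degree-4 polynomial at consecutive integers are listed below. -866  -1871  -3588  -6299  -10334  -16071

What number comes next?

-23936

First differences: -1005  -1717  -2711  -4035  -5737
Second differences: -712  -994  -1324  -1702
Third differences: -282  -330  -378
Fourth differences: -48  -48
The fourth differences are constant (-48).
-378 − 48 = -426;  -1702 − 426 = -2128;  -5737 − 2128 = -7865;  -16071 − 7865 = -23936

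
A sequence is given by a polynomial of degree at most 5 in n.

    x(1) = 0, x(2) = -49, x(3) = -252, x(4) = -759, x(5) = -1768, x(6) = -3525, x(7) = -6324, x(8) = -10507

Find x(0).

D1: -49, -203, -507, -1009, -1757, -2799, -4183
D2: -154, -304, -502, -748, -1042, -1384
D3: -150, -198, -246, -294, -342
D4: -48, -48, -48, -48
The fourth differences are constant at -48.
Work back: -150 + 48 = -102;  -154 + 102 = -52;  -49 + 52 = 3;  0 − 3 = -3

-3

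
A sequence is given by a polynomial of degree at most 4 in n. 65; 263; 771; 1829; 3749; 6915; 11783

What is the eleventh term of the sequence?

59915

First differences: 198, 508, 1058, 1920, 3166, 4868
Second differences: 310, 550, 862, 1246, 1702
Third differences: 240, 312, 384, 456
Fourth differences: 72, 72, 72
Constant fourth difference = 72, so extend:
456 + 72 = 528;  1702 + 528 = 2230;  4868 + 2230 = 7098;  11783 + 7098 = 18881
528 + 72 = 600;  2230 + 600 = 2830;  7098 + 2830 = 9928;  18881 + 9928 = 28809
600 + 72 = 672;  2830 + 672 = 3502;  9928 + 3502 = 13430;  28809 + 13430 = 42239
672 + 72 = 744;  3502 + 744 = 4246;  13430 + 4246 = 17676;  42239 + 17676 = 59915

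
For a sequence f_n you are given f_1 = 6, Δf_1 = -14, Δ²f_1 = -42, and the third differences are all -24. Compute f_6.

-724

Build the table forward from the leading diagonal:
D3: -24  -24  -24  -24  -24  -24
D2: -42  -66  -90  -114  -138  -162
D1: -14  -56  -122  -212  -326  -464
f: 6  -8  -64  -186  -398  -724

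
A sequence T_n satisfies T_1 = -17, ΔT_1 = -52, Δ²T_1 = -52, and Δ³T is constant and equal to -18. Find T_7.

Build the table forward from the leading diagonal:
Third differences: -18, -18, -18, -18, -18, -18, -18
Second differences: -52, -70, -88, -106, -124, -142, -160
First differences: -52, -104, -174, -262, -368, -492, -634
T: -17, -69, -173, -347, -609, -977, -1469

-1469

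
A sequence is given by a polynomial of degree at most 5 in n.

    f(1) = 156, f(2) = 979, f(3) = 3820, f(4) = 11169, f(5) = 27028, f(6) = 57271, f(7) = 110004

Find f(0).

First differences: 823, 2841, 7349, 15859, 30243, 52733
Second differences: 2018, 4508, 8510, 14384, 22490
Third differences: 2490, 4002, 5874, 8106
Fourth differences: 1512, 1872, 2232
Fifth differences: 360, 360
The fifth differences are constant at 360.
Work back: 1512 − 360 = 1152;  2490 − 1152 = 1338;  2018 − 1338 = 680;  823 − 680 = 143;  156 − 143 = 13

13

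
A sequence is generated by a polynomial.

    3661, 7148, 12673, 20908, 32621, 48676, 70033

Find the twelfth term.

296668

Δ: 3487 , 5525 , 8235 , 11713 , 16055 , 21357
Δ²: 2038 , 2710 , 3478 , 4342 , 5302
Δ³: 672 , 768 , 864 , 960
Δ⁴: 96 , 96 , 96
The fourth differences are constant (96).
960 + 96 = 1056;  5302 + 1056 = 6358;  21357 + 6358 = 27715;  70033 + 27715 = 97748
1056 + 96 = 1152;  6358 + 1152 = 7510;  27715 + 7510 = 35225;  97748 + 35225 = 132973
1152 + 96 = 1248;  7510 + 1248 = 8758;  35225 + 8758 = 43983;  132973 + 43983 = 176956
1248 + 96 = 1344;  8758 + 1344 = 10102;  43983 + 10102 = 54085;  176956 + 54085 = 231041
1344 + 96 = 1440;  10102 + 1440 = 11542;  54085 + 11542 = 65627;  231041 + 65627 = 296668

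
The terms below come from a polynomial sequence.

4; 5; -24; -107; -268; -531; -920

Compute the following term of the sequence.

-1459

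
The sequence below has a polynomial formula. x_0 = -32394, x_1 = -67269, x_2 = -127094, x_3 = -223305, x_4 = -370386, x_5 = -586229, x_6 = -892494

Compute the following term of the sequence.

-1314969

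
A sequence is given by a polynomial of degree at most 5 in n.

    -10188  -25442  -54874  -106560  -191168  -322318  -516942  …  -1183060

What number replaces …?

Using the first 7 terms:
First differences: -15254  -29432  -51686  -84608  -131150  -194624
Second differences: -14178  -22254  -32922  -46542  -63474
Third differences: -8076  -10668  -13620  -16932
Fourth differences: -2592  -2952  -3312
Fifth differences: -360  -360
Constant fifth difference = -360.
Extend forward: -3312 − 360 = -3672;  -16932 − 3672 = -20604;  -63474 − 20604 = -84078;  -194624 − 84078 = -278702;  -516942 − 278702 = -795644

-795644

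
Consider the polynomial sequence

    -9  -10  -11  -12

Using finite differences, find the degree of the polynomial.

1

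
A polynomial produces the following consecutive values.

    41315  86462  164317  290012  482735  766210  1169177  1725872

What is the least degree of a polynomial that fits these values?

45147, 77855, 125695, 192723, 283475, 402967, 556695
32708, 47840, 67028, 90752, 119492, 153728
15132, 19188, 23724, 28740, 34236
4056, 4536, 5016, 5496
480, 480, 480
The fifth differences are constant, so the polynomial has degree 5.

5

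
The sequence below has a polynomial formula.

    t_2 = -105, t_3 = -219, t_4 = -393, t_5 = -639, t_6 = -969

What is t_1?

D1: -114  -174  -246  -330
D2: -60  -72  -84
D3: -12  -12
The third differences are constant at -12.
Work back: -60 + 12 = -48;  -114 + 48 = -66;  -105 + 66 = -39

-39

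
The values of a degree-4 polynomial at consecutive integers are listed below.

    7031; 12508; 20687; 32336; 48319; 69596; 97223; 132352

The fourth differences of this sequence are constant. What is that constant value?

96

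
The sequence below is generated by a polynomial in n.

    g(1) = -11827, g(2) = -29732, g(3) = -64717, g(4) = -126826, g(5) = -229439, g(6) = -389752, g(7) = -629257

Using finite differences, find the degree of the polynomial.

Δ: -17905, -34985, -62109, -102613, -160313, -239505
Δ²: -17080, -27124, -40504, -57700, -79192
Δ³: -10044, -13380, -17196, -21492
Δ⁴: -3336, -3816, -4296
Δ⁵: -480, -480
The fifth differences are constant, so the polynomial has degree 5.

5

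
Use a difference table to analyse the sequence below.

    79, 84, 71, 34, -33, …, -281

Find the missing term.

-136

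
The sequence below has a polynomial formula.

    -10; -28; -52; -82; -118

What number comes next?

-18 , -24 , -30 , -36
-6 , -6 , -6
Second differences constant at -6.
-36 − 6 = -42;  -118 − 42 = -160

-160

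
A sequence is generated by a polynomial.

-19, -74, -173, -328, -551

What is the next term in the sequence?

-854

-55 , -99 , -155 , -223
-44 , -56 , -68
-12 , -12
Constant third difference = -12, so extend:
-68 − 12 = -80;  -223 − 80 = -303;  -551 − 303 = -854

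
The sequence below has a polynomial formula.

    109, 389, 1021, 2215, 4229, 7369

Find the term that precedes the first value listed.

19

280  632  1194  2014  3140
352  562  820  1126
210  258  306
48  48
The fourth differences are constant at 48.
Work back: 210 − 48 = 162;  352 − 162 = 190;  280 − 190 = 90;  109 − 90 = 19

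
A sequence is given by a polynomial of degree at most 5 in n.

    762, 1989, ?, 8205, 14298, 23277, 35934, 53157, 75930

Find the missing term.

4302

Using the last 6 terms:
Δ: 6093, 8979, 12657, 17223, 22773
Δ²: 2886, 3678, 4566, 5550
Δ³: 792, 888, 984
Δ⁴: 96, 96
Constant fourth difference = 96.
Extend backward: 792 − 96 = 696;  2886 − 696 = 2190;  6093 − 2190 = 3903;  8205 − 3903 = 4302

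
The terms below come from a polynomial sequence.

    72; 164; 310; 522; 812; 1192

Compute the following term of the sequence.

D1: 92, 146, 212, 290, 380
D2: 54, 66, 78, 90
D3: 12, 12, 12
The third differences are constant (12).
90 + 12 = 102;  380 + 102 = 482;  1192 + 482 = 1674

1674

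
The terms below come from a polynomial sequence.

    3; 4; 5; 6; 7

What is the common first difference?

First differences: 1, 1, 1, 1

1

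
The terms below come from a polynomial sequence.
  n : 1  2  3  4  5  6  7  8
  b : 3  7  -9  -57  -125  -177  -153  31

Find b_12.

4887

Δ: 4  -16  -48  -68  -52  24  184
Δ²: -20  -32  -20  16  76  160
Δ³: -12  12  36  60  84
Δ⁴: 24  24  24  24
Fourth differences constant at 24.
84 + 24 = 108;  160 + 108 = 268;  184 + 268 = 452;  31 + 452 = 483
108 + 24 = 132;  268 + 132 = 400;  452 + 400 = 852;  483 + 852 = 1335
132 + 24 = 156;  400 + 156 = 556;  852 + 556 = 1408;  1335 + 1408 = 2743
156 + 24 = 180;  556 + 180 = 736;  1408 + 736 = 2144;  2743 + 2144 = 4887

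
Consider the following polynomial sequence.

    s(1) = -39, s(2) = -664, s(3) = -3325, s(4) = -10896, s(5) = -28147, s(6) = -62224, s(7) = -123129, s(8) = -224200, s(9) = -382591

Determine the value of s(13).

-625, -2661, -7571, -17251, -34077, -60905, -101071, -158391
-2036, -4910, -9680, -16826, -26828, -40166, -57320
-2874, -4770, -7146, -10002, -13338, -17154
-1896, -2376, -2856, -3336, -3816
-480, -480, -480, -480
The fifth differences are constant (-480).
-3816 − 480 = -4296;  -17154 − 4296 = -21450;  -57320 − 21450 = -78770;  -158391 − 78770 = -237161;  -382591 − 237161 = -619752
-4296 − 480 = -4776;  -21450 − 4776 = -26226;  -78770 − 26226 = -104996;  -237161 − 104996 = -342157;  -619752 − 342157 = -961909
-4776 − 480 = -5256;  -26226 − 5256 = -31482;  -104996 − 31482 = -136478;  -342157 − 136478 = -478635;  -961909 − 478635 = -1440544
-5256 − 480 = -5736;  -31482 − 5736 = -37218;  -136478 − 37218 = -173696;  -478635 − 173696 = -652331;  -1440544 − 652331 = -2092875

-2092875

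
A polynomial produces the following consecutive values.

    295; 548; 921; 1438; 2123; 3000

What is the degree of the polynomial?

3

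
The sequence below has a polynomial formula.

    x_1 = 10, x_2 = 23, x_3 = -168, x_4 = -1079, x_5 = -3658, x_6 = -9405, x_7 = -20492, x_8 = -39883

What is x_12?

-294207

D1: 13, -191, -911, -2579, -5747, -11087, -19391
D2: -204, -720, -1668, -3168, -5340, -8304
D3: -516, -948, -1500, -2172, -2964
D4: -432, -552, -672, -792
D5: -120, -120, -120
Constant fifth difference = -120, so extend:
-792 − 120 = -912;  -2964 − 912 = -3876;  -8304 − 3876 = -12180;  -19391 − 12180 = -31571;  -39883 − 31571 = -71454
-912 − 120 = -1032;  -3876 − 1032 = -4908;  -12180 − 4908 = -17088;  -31571 − 17088 = -48659;  -71454 − 48659 = -120113
-1032 − 120 = -1152;  -4908 − 1152 = -6060;  -17088 − 6060 = -23148;  -48659 − 23148 = -71807;  -120113 − 71807 = -191920
-1152 − 120 = -1272;  -6060 − 1272 = -7332;  -23148 − 7332 = -30480;  -71807 − 30480 = -102287;  -191920 − 102287 = -294207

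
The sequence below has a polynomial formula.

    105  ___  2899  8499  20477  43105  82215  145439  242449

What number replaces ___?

725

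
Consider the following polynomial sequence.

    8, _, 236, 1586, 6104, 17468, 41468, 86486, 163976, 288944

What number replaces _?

Using the last 8 terms:
First differences: 1350, 4518, 11364, 24000, 45018, 77490, 124968
Second differences: 3168, 6846, 12636, 21018, 32472, 47478
Third differences: 3678, 5790, 8382, 11454, 15006
Fourth differences: 2112, 2592, 3072, 3552
Fifth differences: 480, 480, 480
Constant fifth difference = 480.
Extend backward: 2112 − 480 = 1632;  3678 − 1632 = 2046;  3168 − 2046 = 1122;  1350 − 1122 = 228;  236 − 228 = 8

8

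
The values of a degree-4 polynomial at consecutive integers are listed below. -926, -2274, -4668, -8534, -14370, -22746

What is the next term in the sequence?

-34304

Δ: -1348  -2394  -3866  -5836  -8376
Δ²: -1046  -1472  -1970  -2540
Δ³: -426  -498  -570
Δ⁴: -72  -72
Fourth differences constant at -72.
-570 − 72 = -642;  -2540 − 642 = -3182;  -8376 − 3182 = -11558;  -22746 − 11558 = -34304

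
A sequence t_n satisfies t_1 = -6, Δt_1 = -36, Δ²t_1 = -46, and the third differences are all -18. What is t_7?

Build the table forward from the leading diagonal:
Δ³: -18, -18, -18, -18, -18, -18, -18
Δ²: -46, -64, -82, -100, -118, -136, -154
Δ: -36, -82, -146, -228, -328, -446, -582
t: -6, -42, -124, -270, -498, -826, -1272

-1272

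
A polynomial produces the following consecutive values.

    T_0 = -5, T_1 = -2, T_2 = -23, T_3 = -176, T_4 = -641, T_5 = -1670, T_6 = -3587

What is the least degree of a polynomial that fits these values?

4

Δ: 3, -21, -153, -465, -1029, -1917
Δ²: -24, -132, -312, -564, -888
Δ³: -108, -180, -252, -324
Δ⁴: -72, -72, -72
The fourth differences are constant, so the polynomial has degree 4.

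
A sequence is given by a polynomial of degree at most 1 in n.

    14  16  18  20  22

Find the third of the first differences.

Δ: 2, 2, 2, 2

2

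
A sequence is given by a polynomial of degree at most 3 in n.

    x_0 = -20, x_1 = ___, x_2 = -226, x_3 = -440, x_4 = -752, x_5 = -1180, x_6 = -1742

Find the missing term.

-92

Using the last 5 terms:
First differences: -214  -312  -428  -562
Second differences: -98  -116  -134
Third differences: -18  -18
Constant third difference = -18.
Extend backward: -98 + 18 = -80;  -214 + 80 = -134;  -226 + 134 = -92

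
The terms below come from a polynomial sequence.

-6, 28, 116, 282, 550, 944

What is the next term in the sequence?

1488

D1: 34, 88, 166, 268, 394
D2: 54, 78, 102, 126
D3: 24, 24, 24
Third differences constant at 24.
126 + 24 = 150;  394 + 150 = 544;  944 + 544 = 1488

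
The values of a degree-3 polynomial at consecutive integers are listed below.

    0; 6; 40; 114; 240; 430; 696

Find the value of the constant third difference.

Δ: 6, 34, 74, 126, 190, 266
Δ²: 28, 40, 52, 64, 76
Δ³: 12, 12, 12, 12

12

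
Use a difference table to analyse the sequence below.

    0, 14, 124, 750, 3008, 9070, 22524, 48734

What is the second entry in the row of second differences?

516

D1: 14, 110, 626, 2258, 6062, 13454, 26210
D2: 96, 516, 1632, 3804, 7392, 12756
D3: 420, 1116, 2172, 3588, 5364
D4: 696, 1056, 1416, 1776
D5: 360, 360, 360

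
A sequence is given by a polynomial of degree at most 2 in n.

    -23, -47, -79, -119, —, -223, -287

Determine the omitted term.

Using the first 4 terms:
D1: -24, -32, -40
D2: -8, -8
Constant second difference = -8.
Extend forward: -40 − 8 = -48;  -119 − 48 = -167

-167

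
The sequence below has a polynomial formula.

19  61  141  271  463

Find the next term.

D1: 42, 80, 130, 192
D2: 38, 50, 62
D3: 12, 12
Constant third difference = 12, so extend:
62 + 12 = 74;  192 + 74 = 266;  463 + 266 = 729

729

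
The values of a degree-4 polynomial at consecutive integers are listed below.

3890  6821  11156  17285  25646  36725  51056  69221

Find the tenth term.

Δ: 2931, 4335, 6129, 8361, 11079, 14331, 18165
Δ²: 1404, 1794, 2232, 2718, 3252, 3834
Δ³: 390, 438, 486, 534, 582
Δ⁴: 48, 48, 48, 48
The fourth differences are constant (48).
582 + 48 = 630;  3834 + 630 = 4464;  18165 + 4464 = 22629;  69221 + 22629 = 91850
630 + 48 = 678;  4464 + 678 = 5142;  22629 + 5142 = 27771;  91850 + 27771 = 119621

119621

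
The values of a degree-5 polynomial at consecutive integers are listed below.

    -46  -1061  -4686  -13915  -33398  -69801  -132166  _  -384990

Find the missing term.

-232271

Using the first 7 terms:
-1015, -3625, -9229, -19483, -36403, -62365
-2610, -5604, -10254, -16920, -25962
-2994, -4650, -6666, -9042
-1656, -2016, -2376
-360, -360
Constant fifth difference = -360.
Extend forward: -2376 − 360 = -2736;  -9042 − 2736 = -11778;  -25962 − 11778 = -37740;  -62365 − 37740 = -100105;  -132166 − 100105 = -232271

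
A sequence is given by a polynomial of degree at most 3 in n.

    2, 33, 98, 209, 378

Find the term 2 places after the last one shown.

Δ: 31, 65, 111, 169
Δ²: 34, 46, 58
Δ³: 12, 12
Constant third difference = 12, so extend:
58 + 12 = 70;  169 + 70 = 239;  378 + 239 = 617
70 + 12 = 82;  239 + 82 = 321;  617 + 321 = 938

938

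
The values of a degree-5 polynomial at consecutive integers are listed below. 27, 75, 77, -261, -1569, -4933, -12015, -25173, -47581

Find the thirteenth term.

-328473

48  2  -338  -1308  -3364  -7082  -13158  -22408
-46  -340  -970  -2056  -3718  -6076  -9250
-294  -630  -1086  -1662  -2358  -3174
-336  -456  -576  -696  -816
-120  -120  -120  -120
The fifth differences are constant (-120).
-816 − 120 = -936;  -3174 − 936 = -4110;  -9250 − 4110 = -13360;  -22408 − 13360 = -35768;  -47581 − 35768 = -83349
-936 − 120 = -1056;  -4110 − 1056 = -5166;  -13360 − 5166 = -18526;  -35768 − 18526 = -54294;  -83349 − 54294 = -137643
-1056 − 120 = -1176;  -5166 − 1176 = -6342;  -18526 − 6342 = -24868;  -54294 − 24868 = -79162;  -137643 − 79162 = -216805
-1176 − 120 = -1296;  -6342 − 1296 = -7638;  -24868 − 7638 = -32506;  -79162 − 32506 = -111668;  -216805 − 111668 = -328473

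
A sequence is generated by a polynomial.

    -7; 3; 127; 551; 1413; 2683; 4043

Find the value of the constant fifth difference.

-120

D1: 10, 124, 424, 862, 1270, 1360
D2: 114, 300, 438, 408, 90
D3: 186, 138, -30, -318
D4: -48, -168, -288
D5: -120, -120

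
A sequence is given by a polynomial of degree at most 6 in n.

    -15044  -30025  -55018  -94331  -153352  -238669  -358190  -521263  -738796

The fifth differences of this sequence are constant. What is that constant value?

First differences: -14981, -24993, -39313, -59021, -85317, -119521, -163073, -217533
Second differences: -10012, -14320, -19708, -26296, -34204, -43552, -54460
Third differences: -4308, -5388, -6588, -7908, -9348, -10908
Fourth differences: -1080, -1200, -1320, -1440, -1560
Fifth differences: -120, -120, -120, -120

-120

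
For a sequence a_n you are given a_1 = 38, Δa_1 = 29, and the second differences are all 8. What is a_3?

104

Build the table forward from the leading diagonal:
Second differences: 8  8  8
First differences: 29  37  45
a: 38  67  104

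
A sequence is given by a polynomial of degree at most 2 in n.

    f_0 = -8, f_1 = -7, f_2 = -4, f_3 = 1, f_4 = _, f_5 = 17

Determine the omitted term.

8

Using the first 4 terms:
First differences: 1  3  5
Second differences: 2  2
Constant second difference = 2.
Extend forward: 5 + 2 = 7;  1 + 7 = 8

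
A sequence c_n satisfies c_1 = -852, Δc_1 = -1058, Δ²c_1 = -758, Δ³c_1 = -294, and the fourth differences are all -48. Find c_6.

-16902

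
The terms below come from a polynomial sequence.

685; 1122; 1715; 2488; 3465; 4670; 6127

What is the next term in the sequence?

437, 593, 773, 977, 1205, 1457
156, 180, 204, 228, 252
24, 24, 24, 24
The third differences are constant (24).
252 + 24 = 276;  1457 + 276 = 1733;  6127 + 1733 = 7860

7860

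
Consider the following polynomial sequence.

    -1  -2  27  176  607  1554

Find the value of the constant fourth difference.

72

First differences: -1, 29, 149, 431, 947
Second differences: 30, 120, 282, 516
Third differences: 90, 162, 234
Fourth differences: 72, 72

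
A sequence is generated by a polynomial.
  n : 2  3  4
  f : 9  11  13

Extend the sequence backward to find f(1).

7

2  2
The first differences are constant at 2.
Work back: 9 − 2 = 7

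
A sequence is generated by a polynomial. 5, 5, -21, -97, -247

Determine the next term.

D1: 0  -26  -76  -150
D2: -26  -50  -74
D3: -24  -24
The third differences are constant (-24).
-74 − 24 = -98;  -150 − 98 = -248;  -247 − 248 = -495

-495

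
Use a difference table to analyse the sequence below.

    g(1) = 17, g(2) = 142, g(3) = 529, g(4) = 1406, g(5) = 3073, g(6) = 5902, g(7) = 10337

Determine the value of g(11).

55537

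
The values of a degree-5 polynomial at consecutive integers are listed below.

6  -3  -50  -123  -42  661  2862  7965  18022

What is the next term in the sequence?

35853

-9 , -47 , -73 , 81 , 703 , 2201 , 5103 , 10057
-38 , -26 , 154 , 622 , 1498 , 2902 , 4954
12 , 180 , 468 , 876 , 1404 , 2052
168 , 288 , 408 , 528 , 648
120 , 120 , 120 , 120
Constant fifth difference = 120, so extend:
648 + 120 = 768;  2052 + 768 = 2820;  4954 + 2820 = 7774;  10057 + 7774 = 17831;  18022 + 17831 = 35853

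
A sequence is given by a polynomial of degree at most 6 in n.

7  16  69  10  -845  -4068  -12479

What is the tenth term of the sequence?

Δ: 9  53  -59  -855  -3223  -8411
Δ²: 44  -112  -796  -2368  -5188
Δ³: -156  -684  -1572  -2820
Δ⁴: -528  -888  -1248
Δ⁵: -360  -360
Fifth differences constant at -360.
-1248 − 360 = -1608;  -2820 − 1608 = -4428;  -5188 − 4428 = -9616;  -8411 − 9616 = -18027;  -12479 − 18027 = -30506
-1608 − 360 = -1968;  -4428 − 1968 = -6396;  -9616 − 6396 = -16012;  -18027 − 16012 = -34039;  -30506 − 34039 = -64545
-1968 − 360 = -2328;  -6396 − 2328 = -8724;  -16012 − 8724 = -24736;  -34039 − 24736 = -58775;  -64545 − 58775 = -123320

-123320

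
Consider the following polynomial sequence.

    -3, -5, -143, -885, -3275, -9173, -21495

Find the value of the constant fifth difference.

Δ: -2, -138, -742, -2390, -5898, -12322
Δ²: -136, -604, -1648, -3508, -6424
Δ³: -468, -1044, -1860, -2916
Δ⁴: -576, -816, -1056
Δ⁵: -240, -240

-240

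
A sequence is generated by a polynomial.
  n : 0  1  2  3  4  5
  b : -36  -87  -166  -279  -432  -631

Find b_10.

-2526

First differences: -51 , -79 , -113 , -153 , -199
Second differences: -28 , -34 , -40 , -46
Third differences: -6 , -6 , -6
The third differences are constant (-6).
-46 − 6 = -52;  -199 − 52 = -251;  -631 − 251 = -882
-52 − 6 = -58;  -251 − 58 = -309;  -882 − 309 = -1191
-58 − 6 = -64;  -309 − 64 = -373;  -1191 − 373 = -1564
-64 − 6 = -70;  -373 − 70 = -443;  -1564 − 443 = -2007
-70 − 6 = -76;  -443 − 76 = -519;  -2007 − 519 = -2526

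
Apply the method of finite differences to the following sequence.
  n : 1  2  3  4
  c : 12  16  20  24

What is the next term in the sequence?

28

D1: 4, 4, 4
First differences constant at 4.
24 + 4 = 28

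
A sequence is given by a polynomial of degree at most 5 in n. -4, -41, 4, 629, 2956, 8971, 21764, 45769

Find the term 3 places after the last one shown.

254596

First differences: -37, 45, 625, 2327, 6015, 12793, 24005
Second differences: 82, 580, 1702, 3688, 6778, 11212
Third differences: 498, 1122, 1986, 3090, 4434
Fourth differences: 624, 864, 1104, 1344
Fifth differences: 240, 240, 240
The fifth differences are constant (240).
1344 + 240 = 1584;  4434 + 1584 = 6018;  11212 + 6018 = 17230;  24005 + 17230 = 41235;  45769 + 41235 = 87004
1584 + 240 = 1824;  6018 + 1824 = 7842;  17230 + 7842 = 25072;  41235 + 25072 = 66307;  87004 + 66307 = 153311
1824 + 240 = 2064;  7842 + 2064 = 9906;  25072 + 9906 = 34978;  66307 + 34978 = 101285;  153311 + 101285 = 254596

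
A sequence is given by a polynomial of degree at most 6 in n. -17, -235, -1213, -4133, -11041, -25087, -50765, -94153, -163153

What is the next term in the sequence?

-267731

Δ: -218 , -978 , -2920 , -6908 , -14046 , -25678 , -43388 , -69000
Δ²: -760 , -1942 , -3988 , -7138 , -11632 , -17710 , -25612
Δ³: -1182 , -2046 , -3150 , -4494 , -6078 , -7902
Δ⁴: -864 , -1104 , -1344 , -1584 , -1824
Δ⁵: -240 , -240 , -240 , -240
The fifth differences are constant (-240).
-1824 − 240 = -2064;  -7902 − 2064 = -9966;  -25612 − 9966 = -35578;  -69000 − 35578 = -104578;  -163153 − 104578 = -267731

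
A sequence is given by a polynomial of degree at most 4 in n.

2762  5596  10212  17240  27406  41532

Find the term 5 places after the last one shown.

207052

D1: 2834  4616  7028  10166  14126
D2: 1782  2412  3138  3960
D3: 630  726  822
D4: 96  96
The fourth differences are constant (96).
822 + 96 = 918;  3960 + 918 = 4878;  14126 + 4878 = 19004;  41532 + 19004 = 60536
918 + 96 = 1014;  4878 + 1014 = 5892;  19004 + 5892 = 24896;  60536 + 24896 = 85432
1014 + 96 = 1110;  5892 + 1110 = 7002;  24896 + 7002 = 31898;  85432 + 31898 = 117330
1110 + 96 = 1206;  7002 + 1206 = 8208;  31898 + 8208 = 40106;  117330 + 40106 = 157436
1206 + 96 = 1302;  8208 + 1302 = 9510;  40106 + 9510 = 49616;  157436 + 49616 = 207052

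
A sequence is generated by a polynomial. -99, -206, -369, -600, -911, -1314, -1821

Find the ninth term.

-3195

Δ: -107  -163  -231  -311  -403  -507
Δ²: -56  -68  -80  -92  -104
Δ³: -12  -12  -12  -12
Third differences constant at -12.
-104 − 12 = -116;  -507 − 116 = -623;  -1821 − 623 = -2444
-116 − 12 = -128;  -623 − 128 = -751;  -2444 − 751 = -3195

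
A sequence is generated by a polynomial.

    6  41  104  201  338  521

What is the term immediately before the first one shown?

-7

35  63  97  137  183
28  34  40  46
6  6  6
The third differences are constant at 6.
Work back: 28 − 6 = 22;  35 − 22 = 13;  6 − 13 = -7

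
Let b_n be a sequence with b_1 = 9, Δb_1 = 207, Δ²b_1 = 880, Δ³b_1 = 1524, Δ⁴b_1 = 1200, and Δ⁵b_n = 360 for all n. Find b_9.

Build the table forward from the leading diagonal:
Fifth differences: 360, 360, 360, 360, 360, 360, 360, 360, 360
Fourth differences: 1200, 1560, 1920, 2280, 2640, 3000, 3360, 3720, 4080
Third differences: 1524, 2724, 4284, 6204, 8484, 11124, 14124, 17484, 21204
Second differences: 880, 2404, 5128, 9412, 15616, 24100, 35224, 49348, 66832
First differences: 207, 1087, 3491, 8619, 18031, 33647, 57747, 92971, 142319
b: 9, 216, 1303, 4794, 13413, 31444, 65091, 122838, 215809

215809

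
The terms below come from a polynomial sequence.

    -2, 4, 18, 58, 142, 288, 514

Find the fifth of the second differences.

80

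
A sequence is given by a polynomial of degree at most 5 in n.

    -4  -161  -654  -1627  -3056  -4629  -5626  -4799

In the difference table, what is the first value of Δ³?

First differences: -157, -493, -973, -1429, -1573, -997, 827
Second differences: -336, -480, -456, -144, 576, 1824
Third differences: -144, 24, 312, 720, 1248
Fourth differences: 168, 288, 408, 528
Fifth differences: 120, 120, 120

-144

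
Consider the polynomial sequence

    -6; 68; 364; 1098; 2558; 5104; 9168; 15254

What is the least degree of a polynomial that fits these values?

4

First differences: 74, 296, 734, 1460, 2546, 4064, 6086
Second differences: 222, 438, 726, 1086, 1518, 2022
Third differences: 216, 288, 360, 432, 504
Fourth differences: 72, 72, 72, 72
The fourth differences are constant, so the polynomial has degree 4.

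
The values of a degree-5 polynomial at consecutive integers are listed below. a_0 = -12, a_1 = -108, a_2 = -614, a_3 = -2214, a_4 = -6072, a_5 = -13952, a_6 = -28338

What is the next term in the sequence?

First differences: -96, -506, -1600, -3858, -7880, -14386
Second differences: -410, -1094, -2258, -4022, -6506
Third differences: -684, -1164, -1764, -2484
Fourth differences: -480, -600, -720
Fifth differences: -120, -120
Constant fifth difference = -120, so extend:
-720 − 120 = -840;  -2484 − 840 = -3324;  -6506 − 3324 = -9830;  -14386 − 9830 = -24216;  -28338 − 24216 = -52554

-52554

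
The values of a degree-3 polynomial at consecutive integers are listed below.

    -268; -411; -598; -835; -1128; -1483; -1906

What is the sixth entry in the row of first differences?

-423

First differences: -143, -187, -237, -293, -355, -423
Second differences: -44, -50, -56, -62, -68
Third differences: -6, -6, -6, -6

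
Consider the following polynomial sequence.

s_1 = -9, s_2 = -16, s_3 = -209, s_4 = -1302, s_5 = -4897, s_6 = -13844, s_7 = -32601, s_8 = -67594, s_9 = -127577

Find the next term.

-223992

D1: -7 , -193 , -1093 , -3595 , -8947 , -18757 , -34993 , -59983
D2: -186 , -900 , -2502 , -5352 , -9810 , -16236 , -24990
D3: -714 , -1602 , -2850 , -4458 , -6426 , -8754
D4: -888 , -1248 , -1608 , -1968 , -2328
D5: -360 , -360 , -360 , -360
Fifth differences constant at -360.
-2328 − 360 = -2688;  -8754 − 2688 = -11442;  -24990 − 11442 = -36432;  -59983 − 36432 = -96415;  -127577 − 96415 = -223992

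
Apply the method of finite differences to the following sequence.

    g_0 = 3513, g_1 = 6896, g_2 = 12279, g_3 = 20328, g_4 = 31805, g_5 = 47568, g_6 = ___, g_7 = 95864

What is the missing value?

68571

Using the first 6 terms:
3383  5383  8049  11477  15763
2000  2666  3428  4286
666  762  858
96  96
Constant fourth difference = 96.
Extend forward: 858 + 96 = 954;  4286 + 954 = 5240;  15763 + 5240 = 21003;  47568 + 21003 = 68571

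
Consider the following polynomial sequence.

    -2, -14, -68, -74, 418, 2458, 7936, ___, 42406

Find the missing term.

19822

Using the first 7 terms:
Δ: -12  -54  -6  492  2040  5478
Δ²: -42  48  498  1548  3438
Δ³: 90  450  1050  1890
Δ⁴: 360  600  840
Δ⁵: 240  240
Constant fifth difference = 240.
Extend forward: 840 + 240 = 1080;  1890 + 1080 = 2970;  3438 + 2970 = 6408;  5478 + 6408 = 11886;  7936 + 11886 = 19822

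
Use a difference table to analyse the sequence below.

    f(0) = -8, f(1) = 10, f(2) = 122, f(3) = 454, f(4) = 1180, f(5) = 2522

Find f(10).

First differences: 18 , 112 , 332 , 726 , 1342
Second differences: 94 , 220 , 394 , 616
Third differences: 126 , 174 , 222
Fourth differences: 48 , 48
Constant fourth difference = 48, so extend:
222 + 48 = 270;  616 + 270 = 886;  1342 + 886 = 2228;  2522 + 2228 = 4750
270 + 48 = 318;  886 + 318 = 1204;  2228 + 1204 = 3432;  4750 + 3432 = 8182
318 + 48 = 366;  1204 + 366 = 1570;  3432 + 1570 = 5002;  8182 + 5002 = 13184
366 + 48 = 414;  1570 + 414 = 1984;  5002 + 1984 = 6986;  13184 + 6986 = 20170
414 + 48 = 462;  1984 + 462 = 2446;  6986 + 2446 = 9432;  20170 + 9432 = 29602

29602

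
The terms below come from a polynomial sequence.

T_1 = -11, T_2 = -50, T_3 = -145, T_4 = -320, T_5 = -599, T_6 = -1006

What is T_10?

-4394

Δ: -39  -95  -175  -279  -407
Δ²: -56  -80  -104  -128
Δ³: -24  -24  -24
Third differences constant at -24.
-128 − 24 = -152;  -407 − 152 = -559;  -1006 − 559 = -1565
-152 − 24 = -176;  -559 − 176 = -735;  -1565 − 735 = -2300
-176 − 24 = -200;  -735 − 200 = -935;  -2300 − 935 = -3235
-200 − 24 = -224;  -935 − 224 = -1159;  -3235 − 1159 = -4394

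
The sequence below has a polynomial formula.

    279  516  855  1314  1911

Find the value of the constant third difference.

18

Δ: 237, 339, 459, 597
Δ²: 102, 120, 138
Δ³: 18, 18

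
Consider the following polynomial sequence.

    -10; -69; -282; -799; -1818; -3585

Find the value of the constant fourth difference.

D1: -59, -213, -517, -1019, -1767
D2: -154, -304, -502, -748
D3: -150, -198, -246
D4: -48, -48

-48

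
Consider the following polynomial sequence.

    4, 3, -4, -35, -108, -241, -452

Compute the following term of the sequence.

Δ: -1  -7  -31  -73  -133  -211
Δ²: -6  -24  -42  -60  -78
Δ³: -18  -18  -18  -18
Constant third difference = -18, so extend:
-78 − 18 = -96;  -211 − 96 = -307;  -452 − 307 = -759

-759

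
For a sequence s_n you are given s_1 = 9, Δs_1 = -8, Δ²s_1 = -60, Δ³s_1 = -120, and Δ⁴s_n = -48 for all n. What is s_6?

Build the table forward from the leading diagonal:
D4: -48, -48, -48, -48, -48, -48
D3: -120, -168, -216, -264, -312, -360
D2: -60, -180, -348, -564, -828, -1140
D1: -8, -68, -248, -596, -1160, -1988
s: 9, 1, -67, -315, -911, -2071

-2071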